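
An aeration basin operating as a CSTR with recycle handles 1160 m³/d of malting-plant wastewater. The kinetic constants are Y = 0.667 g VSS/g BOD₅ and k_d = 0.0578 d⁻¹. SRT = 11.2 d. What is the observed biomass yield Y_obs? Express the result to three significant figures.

Correct the yield for decay: Y_obs = Y/(1 + k_d θ_c) = 0.667 / (1 + 0.0578 × 11.2) = 0.667 / 1.647 = 0.4049.

Y_obs ≈ 0.405 g VSS/g BOD₅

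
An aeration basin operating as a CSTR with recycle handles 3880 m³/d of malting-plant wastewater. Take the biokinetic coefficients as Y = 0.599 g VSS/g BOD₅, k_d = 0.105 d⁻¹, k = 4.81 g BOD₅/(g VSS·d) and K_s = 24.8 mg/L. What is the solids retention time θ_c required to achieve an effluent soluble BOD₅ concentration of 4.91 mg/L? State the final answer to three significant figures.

At the target effluent, Y k S/(K_s+S) = 0.599×4.81×4.91/29.71 = 0.4762 d⁻¹.
θ_c = 1/(μ − k_d) = 1/(0.4762 − 0.105) = 1/0.3712 = 2.694 d.

θ_c ≈ 2.69 d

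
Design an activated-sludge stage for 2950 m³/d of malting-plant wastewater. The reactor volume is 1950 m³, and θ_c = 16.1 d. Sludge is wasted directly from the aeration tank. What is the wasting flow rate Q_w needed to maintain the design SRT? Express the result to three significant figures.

For wasting at MLVSS concentration, Q_w = V/θ_c = 1950/16.1 = 121.1 m³/d.

Q_w ≈ 121 m³/d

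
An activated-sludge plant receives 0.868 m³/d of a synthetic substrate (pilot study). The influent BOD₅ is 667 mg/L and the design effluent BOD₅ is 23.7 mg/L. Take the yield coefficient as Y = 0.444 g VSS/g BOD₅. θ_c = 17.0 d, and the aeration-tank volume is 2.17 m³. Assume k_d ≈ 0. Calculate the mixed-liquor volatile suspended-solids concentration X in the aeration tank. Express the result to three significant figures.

X = Y·Q·ΔS·θ_c / V = 0.444 × 0.868 × (667 − 23.7) × 17.0 / 2.17 = 1942 mg/L.

X ≈ 1940 mg/L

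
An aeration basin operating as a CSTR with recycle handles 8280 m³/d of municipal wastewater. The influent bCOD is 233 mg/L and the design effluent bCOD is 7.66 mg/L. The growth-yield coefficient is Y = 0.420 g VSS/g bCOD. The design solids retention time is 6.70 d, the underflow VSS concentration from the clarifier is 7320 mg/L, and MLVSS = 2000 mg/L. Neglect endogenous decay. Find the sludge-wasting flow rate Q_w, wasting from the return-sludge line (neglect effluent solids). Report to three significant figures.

V·X = Y·Q·ΔS·θ_c gives V = 0.420 × 8280 × (233 − 7.66) × 6.70 / 2000 = 2625 m³.
Q_w = (V·X)/(θ_c X_r) = 2625 × 2000 / (6.70 × 7320) = 107.1 m³/d.

Q_w ≈ 107 m³/d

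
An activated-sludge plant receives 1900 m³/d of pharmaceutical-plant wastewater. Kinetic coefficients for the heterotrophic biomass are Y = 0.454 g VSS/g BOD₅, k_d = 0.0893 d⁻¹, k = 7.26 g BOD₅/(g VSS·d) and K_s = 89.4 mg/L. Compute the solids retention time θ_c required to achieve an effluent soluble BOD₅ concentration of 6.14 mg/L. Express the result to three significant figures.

θ_c ≈ 8.16 d

Specific growth rate at S = 6.14 mg/L: μ = YkS/(K_s+S) = 0.454·7.26·6.14/(89.4+6.14) = 0.2118 d⁻¹.
1/θ_c = 0.2118 − 0.0893 = 0.1225 d⁻¹, so θ_c = 8.162 d.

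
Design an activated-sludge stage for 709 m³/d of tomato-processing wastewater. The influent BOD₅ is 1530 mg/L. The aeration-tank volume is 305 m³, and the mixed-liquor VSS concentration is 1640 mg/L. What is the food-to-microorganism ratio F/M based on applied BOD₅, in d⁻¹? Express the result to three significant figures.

F/M ≈ 2.17 d⁻¹

Food-to-microorganism ratio F/M = Q S₀ / (V X) = 709 × 1530 / (305.0 × 1640) = 2.169 d⁻¹.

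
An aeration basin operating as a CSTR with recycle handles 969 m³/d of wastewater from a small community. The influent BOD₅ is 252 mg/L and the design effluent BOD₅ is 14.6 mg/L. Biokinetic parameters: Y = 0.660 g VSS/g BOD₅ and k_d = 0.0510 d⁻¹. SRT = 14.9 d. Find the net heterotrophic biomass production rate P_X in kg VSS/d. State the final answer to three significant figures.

P_X ≈ 86.3 kg VSS/d

Observed yield with endogenous decay: Y_obs = Y / (1 + k_d·θ_c) = 0.660 / (1 + 0.0510 × 14.9) = 0.660 / 1.760 = 0.3750 g VSS/g BOD₅.
Substrate removed = Q·(S₀ − S) = 969 m³/d × (252 − 14.6) g/m³ = 2.3×10^5 g/d = 230.0 kg/d.
Biomass produced: P_X = Y_obs·Q·ΔS = 0.3750 × 230.0 ≈ 86.27 kg VSS/d.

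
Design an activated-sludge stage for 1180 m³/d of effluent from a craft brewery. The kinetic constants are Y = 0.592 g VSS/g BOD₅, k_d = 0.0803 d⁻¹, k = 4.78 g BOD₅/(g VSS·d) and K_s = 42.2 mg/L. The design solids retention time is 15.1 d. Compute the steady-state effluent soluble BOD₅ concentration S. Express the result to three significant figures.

S ≈ 2.30 mg/L

From the Monod/SRT balance for a CMAS, S = K_s·(1+k_d θ_c)/[θ_c·(Y k − k_d) − 1] = 42.2 × (1 + 0.0803 × 15.1) / [15.1 × (0.592 × 4.78 − 0.0803) − 1] = 93.37 / 40.52 = 2.304 mg/L.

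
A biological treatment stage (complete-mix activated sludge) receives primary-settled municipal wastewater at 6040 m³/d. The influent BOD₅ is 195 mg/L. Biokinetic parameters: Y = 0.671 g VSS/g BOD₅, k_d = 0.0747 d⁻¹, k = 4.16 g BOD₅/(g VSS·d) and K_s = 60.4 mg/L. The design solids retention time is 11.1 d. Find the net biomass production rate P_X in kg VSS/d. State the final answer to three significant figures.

P_X ≈ 424 kg VSS/d

Effluent substrate depends only on kinetics and SRT: S = K_s(1 + k_d θ_c) / [θ_c(Yk − k_d) − 1] = 60.4 × (1 + 0.0747 × 11.1) / [11.1 × (0.671 × 4.16 − 0.0747) − 1] = 110.5 / 29.15 = 3.789 mg/L.
Y_obs = Y / (1 + k_d θ_c) = 0.671 / (1 + 0.0747 × 11.1) = 0.671 / 1.829 = 0.3668.
Q·(S₀ − S) = 6040 × (195 − 3.79) × 10⁻³ = 1155 kg/d removed.
So the net sludge growth is P_X = 0.3668 × 1155 = 423.7 kg VSS/d.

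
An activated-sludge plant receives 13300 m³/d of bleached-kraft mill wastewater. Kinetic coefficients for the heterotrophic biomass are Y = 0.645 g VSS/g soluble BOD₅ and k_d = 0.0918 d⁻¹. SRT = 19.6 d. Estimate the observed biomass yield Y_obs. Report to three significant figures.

Y_obs ≈ 0.230 g VSS/g soluble BOD₅

Y_obs = Y / (1 + k_d θ_c) = 0.645 / (1 + 0.0918 × 19.6) = 0.645 / 2.799 = 0.2304.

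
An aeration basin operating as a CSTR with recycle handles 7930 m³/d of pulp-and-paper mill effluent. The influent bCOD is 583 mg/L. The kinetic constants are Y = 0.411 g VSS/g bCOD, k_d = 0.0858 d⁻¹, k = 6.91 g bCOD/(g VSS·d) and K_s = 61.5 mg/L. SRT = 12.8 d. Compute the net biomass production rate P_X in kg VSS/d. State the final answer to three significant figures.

From the Monod/SRT balance for a CMAS, S = K_s·(1+k_d θ_c)/[θ_c·(Y k − k_d) − 1] = 61.5 × (1 + 0.0858 × 12.8) / [12.8 × (0.411 × 6.91 − 0.0858) − 1] = 129.0 / 34.25 = 3.767 mg/L.
Y_obs = Y / (1 + k_d θ_c) = 0.411 / (1 + 0.0858 × 12.8) = 0.411 / 2.098 = 0.1959.
Q·(S₀ − S) = 7930 × (583 − 3.77) × 10⁻³ = 4593 kg/d removed.
P_X = Y_obs · Q(S₀ − S) = 0.1959 × 4593 = 899.7 kg VSS/d.

P_X ≈ 900 kg VSS/d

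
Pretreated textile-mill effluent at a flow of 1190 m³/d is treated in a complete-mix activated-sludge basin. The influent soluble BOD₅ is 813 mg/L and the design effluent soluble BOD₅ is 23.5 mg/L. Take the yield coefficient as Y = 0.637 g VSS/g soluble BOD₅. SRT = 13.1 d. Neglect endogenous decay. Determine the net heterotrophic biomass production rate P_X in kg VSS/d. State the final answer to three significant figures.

P_X ≈ 598 kg VSS/d

No decay correction is needed, so Y_obs = Y = 0.637.
Q·(S₀ − S) = 1190 × (813 − 23.5) × 10⁻³ = 939.5 kg/d removed.
So the net sludge growth is P_X = 0.6370 × 939.5 = 598.5 kg VSS/d.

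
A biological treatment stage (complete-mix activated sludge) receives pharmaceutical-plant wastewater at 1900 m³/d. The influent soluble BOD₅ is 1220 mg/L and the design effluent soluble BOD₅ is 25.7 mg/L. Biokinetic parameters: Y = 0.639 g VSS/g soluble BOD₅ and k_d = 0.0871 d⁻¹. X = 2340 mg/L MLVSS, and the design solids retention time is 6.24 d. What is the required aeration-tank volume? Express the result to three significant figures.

Steady-state biomass mass balance: V·X·(1 + k_d·θ_c) = Y·Q·(S₀ − S)·θ_c, so V = 0.639 × 1900 × (1220 − 25.7) × 6.24 / [2340 × (1 + 0.0871 × 6.24)] = 9.05×10^6 / 3612 = 2505 m³.

V ≈ 2510 m³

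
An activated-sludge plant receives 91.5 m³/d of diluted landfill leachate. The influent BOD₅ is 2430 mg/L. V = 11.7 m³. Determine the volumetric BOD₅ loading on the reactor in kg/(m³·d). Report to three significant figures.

Volumetric loading L_v = Q·S₀ / V = 91.5 × 2430 g/m³ / 11.70 m³ = 19004 g/(m³·d) = 19.00 kg BOD₅/(m³·d).

L_v ≈ 19.0 kg BOD₅/(m³·d)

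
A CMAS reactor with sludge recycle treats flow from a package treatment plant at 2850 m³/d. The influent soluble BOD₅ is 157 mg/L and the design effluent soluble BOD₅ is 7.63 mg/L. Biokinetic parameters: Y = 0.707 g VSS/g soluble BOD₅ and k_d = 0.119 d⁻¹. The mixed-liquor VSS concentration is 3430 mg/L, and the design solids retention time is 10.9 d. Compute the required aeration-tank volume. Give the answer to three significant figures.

Steady-state biomass mass balance: V·X·(1 + k_d·θ_c) = Y·Q·(S₀ − S)·θ_c, so V = 0.707 × 2850 × (157 − 7.63) × 10.9 / [3430 × (1 + 0.119 × 10.9)] = 3.28×10^6 / 7879 = 416.4 m³.

V ≈ 416 m³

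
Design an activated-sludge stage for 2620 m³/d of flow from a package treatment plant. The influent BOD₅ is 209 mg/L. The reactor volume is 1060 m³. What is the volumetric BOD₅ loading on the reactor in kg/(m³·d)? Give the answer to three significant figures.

Volumetric loading L_v = Q·S₀ / V = 2620 × 209 g/m³ / 1060 m³ = 516.6 g/(m³·d) = 0.5166 kg BOD₅/(m³·d).

L_v ≈ 0.517 kg BOD₅/(m³·d)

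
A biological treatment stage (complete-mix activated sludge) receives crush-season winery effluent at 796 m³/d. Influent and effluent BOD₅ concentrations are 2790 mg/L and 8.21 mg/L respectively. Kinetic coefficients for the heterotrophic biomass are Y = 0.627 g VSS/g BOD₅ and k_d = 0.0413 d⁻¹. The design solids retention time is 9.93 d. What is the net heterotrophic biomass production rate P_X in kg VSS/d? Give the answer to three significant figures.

The observed yield is Y_obs = Y/(1 + k_d·θ_c) = 0.627 / (1 + 0.0413 × 9.93) = 0.627 / 1.410 = 0.4446 g VSS per g BOD₅ removed.
ΔS = 2790 − 8.21 = 2782 mg/L, so the substrate removal rate is 796 × 2782/1000 = 2214 kg BOD₅/d.
P_X = Y_obs · Q(S₀ − S) = 0.4446 × 2214 = 984.6 kg VSS/d.

P_X ≈ 985 kg VSS/d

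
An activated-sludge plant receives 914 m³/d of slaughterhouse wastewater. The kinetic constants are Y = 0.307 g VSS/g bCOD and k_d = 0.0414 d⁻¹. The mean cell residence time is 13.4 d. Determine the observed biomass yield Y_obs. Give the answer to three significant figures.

Y_obs ≈ 0.197 g VSS/g bCOD

Observed yield with endogenous decay: Y_obs = Y / (1 + k_d·θ_c) = 0.307 / (1 + 0.0414 × 13.4) = 0.307 / 1.555 = 0.1975 g VSS/g bCOD.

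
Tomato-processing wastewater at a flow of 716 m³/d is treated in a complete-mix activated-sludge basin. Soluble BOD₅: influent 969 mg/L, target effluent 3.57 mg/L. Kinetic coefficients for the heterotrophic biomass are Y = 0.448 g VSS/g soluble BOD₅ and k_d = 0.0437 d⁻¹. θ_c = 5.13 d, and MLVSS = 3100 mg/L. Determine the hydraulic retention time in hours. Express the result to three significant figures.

Rearranging the biomass balance for a CMAS with decay, V = Y·Q·ΔS·θ_c / [X·(1+k_d θ_c)] = 0.448 × 716 × (969 − 3.57) × 5.13 / [3100 × (1 + 0.0437 × 5.13)] = 1.59×10^6 / 3795 = 418.6 m³.
HRT = V/Q = 418.6 m³ / 716 m³·d⁻¹ = 0.5847 d × 24 = 14.03 h.

τ ≈ 14.0 h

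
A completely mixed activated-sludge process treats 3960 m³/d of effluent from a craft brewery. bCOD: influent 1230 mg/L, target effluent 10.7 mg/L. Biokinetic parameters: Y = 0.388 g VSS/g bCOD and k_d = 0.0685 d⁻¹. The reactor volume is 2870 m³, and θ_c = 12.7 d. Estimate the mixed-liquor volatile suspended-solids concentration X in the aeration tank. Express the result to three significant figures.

X = Y·Q·ΔS·θ_c / [V·(1 + k_d θ_c)] = 0.388 × 3960 × (1230 − 10.7) × 12.7 / [2870 × (1 + 0.0685 × 12.7)] = 4433 mg/L.

X ≈ 4430 mg/L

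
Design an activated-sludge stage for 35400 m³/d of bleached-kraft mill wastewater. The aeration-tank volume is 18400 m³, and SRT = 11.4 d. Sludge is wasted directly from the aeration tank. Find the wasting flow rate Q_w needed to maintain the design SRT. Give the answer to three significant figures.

Wasting from the aeration tank: Q_w = V / θ_c = 18400 / 11.4 = 1614 m³/d.

Q_w ≈ 1610 m³/d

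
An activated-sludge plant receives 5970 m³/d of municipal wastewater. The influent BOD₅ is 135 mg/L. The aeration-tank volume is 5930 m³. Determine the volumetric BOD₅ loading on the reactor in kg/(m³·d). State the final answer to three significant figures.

L_v ≈ 0.136 kg BOD₅/(m³·d)

Volumetric loading L_v = Q·S₀ / V = 5970 × 135 g/m³ / 5930 m³ = 135.9 g/(m³·d) = 0.1359 kg BOD₅/(m³·d).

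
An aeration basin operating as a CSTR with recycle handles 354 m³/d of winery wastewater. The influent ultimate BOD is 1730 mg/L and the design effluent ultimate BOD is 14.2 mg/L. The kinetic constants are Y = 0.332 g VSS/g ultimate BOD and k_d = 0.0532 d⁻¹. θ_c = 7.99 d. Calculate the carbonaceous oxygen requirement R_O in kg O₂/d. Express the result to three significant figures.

The observed yield is Y_obs = Y/(1 + k_d·θ_c) = 0.332 / (1 + 0.0532 × 7.99) = 0.332 / 1.425 = 0.2330 g VSS per g ultimate BOD removed.
ΔS = 1730 − 14.2 = 1716 mg/L, so the substrate removal rate is 354 × 1716/1000 = 607.4 kg ultimate BOD/d.
P_X = Y_obs·Q·(S₀ − S) = 0.2330 × 607.4 = 141.5 kg VSS/d.
Carbonaceous O₂ demand = substrate oxidised − cell-mass equivalent = 607.4 − 1.42 × 141.5 = 406.5 kg O₂/d.

R_O ≈ 406 kg O₂/d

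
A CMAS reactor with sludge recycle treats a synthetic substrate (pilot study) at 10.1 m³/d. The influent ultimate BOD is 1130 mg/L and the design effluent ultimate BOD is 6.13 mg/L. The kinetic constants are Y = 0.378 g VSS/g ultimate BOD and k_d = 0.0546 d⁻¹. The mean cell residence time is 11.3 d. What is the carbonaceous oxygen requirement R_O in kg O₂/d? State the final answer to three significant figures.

The observed yield is Y_obs = Y/(1 + k_d·θ_c) = 0.378 / (1 + 0.0546 × 11.3) = 0.378 / 1.617 = 0.2338 g VSS per g ultimate BOD removed.
Q·(S₀ − S) = 10.1 × (1130 − 6.13) × 10⁻³ = 11.35 kg/d removed.
Biomass synthesised: P_X = Y_obs × 11.35 = 2.654 kg VSS/d.
Carbonaceous O₂ demand = substrate oxidised − cell-mass equivalent = 11.35 − 1.42 × 2.654 = 7.583 kg O₂/d.

R_O ≈ 7.58 kg O₂/d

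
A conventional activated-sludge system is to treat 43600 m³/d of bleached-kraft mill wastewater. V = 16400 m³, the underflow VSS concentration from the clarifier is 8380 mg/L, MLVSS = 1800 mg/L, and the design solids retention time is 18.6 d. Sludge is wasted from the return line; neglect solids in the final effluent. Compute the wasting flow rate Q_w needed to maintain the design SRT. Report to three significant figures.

Q_w ≈ 189 m³/d

Wasting from the return line (neglecting effluent solids): Q_w = V·X / (θ_c·X_r) = 16400 × 1800 / (18.6 × 8380) = 189.4 m³/d.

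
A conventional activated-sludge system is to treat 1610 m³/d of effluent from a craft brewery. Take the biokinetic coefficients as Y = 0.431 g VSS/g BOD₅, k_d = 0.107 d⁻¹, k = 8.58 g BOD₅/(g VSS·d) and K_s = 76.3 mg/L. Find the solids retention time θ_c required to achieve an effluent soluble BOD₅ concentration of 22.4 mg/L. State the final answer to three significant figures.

θ_c ≈ 1.37 d

Specific growth rate at S = 22.4 mg/L: μ = YkS/(K_s+S) = 0.431·8.58·22.4/(76.3+22.4) = 0.8393 d⁻¹.
Then 1/θ_c = μ − k_d = 0.8393 − 0.107 = 0.7323 d⁻¹, giving θ_c = 1.366 d.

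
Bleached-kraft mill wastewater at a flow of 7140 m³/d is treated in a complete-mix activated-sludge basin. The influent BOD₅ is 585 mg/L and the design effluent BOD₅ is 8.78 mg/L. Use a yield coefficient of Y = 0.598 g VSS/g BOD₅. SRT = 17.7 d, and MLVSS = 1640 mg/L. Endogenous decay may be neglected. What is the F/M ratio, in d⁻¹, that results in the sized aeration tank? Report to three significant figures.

With k_d = 0 the design equation reduces to V = Y Q (S₀−S) θ_c / X = 0.598 × 7140 × (585 − 8.78) × 17.7 / 1640 = 26553 m³.
F/M = applied load / biomass = Q·S₀/(V·X) = 7140 × 585 / (26553 × 1640) = 0.09592 d⁻¹.

F/M ≈ 0.0959 d⁻¹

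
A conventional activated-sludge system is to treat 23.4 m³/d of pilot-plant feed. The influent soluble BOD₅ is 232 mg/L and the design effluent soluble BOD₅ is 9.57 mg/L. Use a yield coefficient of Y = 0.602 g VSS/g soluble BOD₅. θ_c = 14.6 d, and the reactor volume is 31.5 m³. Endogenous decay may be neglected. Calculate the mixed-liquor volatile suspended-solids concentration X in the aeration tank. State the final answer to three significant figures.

X = Y·Q·ΔS·θ_c / V = 0.602 × 23.4 × (232 − 9.57) × 14.6 / 31.5 = 1452 mg/L.

X ≈ 1450 mg/L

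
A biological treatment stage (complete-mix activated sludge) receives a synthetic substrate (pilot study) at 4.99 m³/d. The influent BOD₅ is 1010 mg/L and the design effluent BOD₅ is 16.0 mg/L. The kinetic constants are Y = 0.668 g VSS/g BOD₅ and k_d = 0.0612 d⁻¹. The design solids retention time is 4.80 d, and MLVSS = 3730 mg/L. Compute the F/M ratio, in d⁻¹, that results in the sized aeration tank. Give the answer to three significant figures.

From the SRT design equation V = Y Q (S₀−S) θ_c / [X (1 + k_d θ_c)] = 0.668 × 4.99 × (1010 − 16.0) × 4.80 / [3730 × (1 + 0.0612 × 4.80)] = 1.59×10^4 / 4826 = 3.296 m³.
F/M = applied load / biomass = Q·S₀/(V·X) = 4.99 × 1010 / (3.296 × 3730) = 0.4100 d⁻¹.

F/M ≈ 0.410 d⁻¹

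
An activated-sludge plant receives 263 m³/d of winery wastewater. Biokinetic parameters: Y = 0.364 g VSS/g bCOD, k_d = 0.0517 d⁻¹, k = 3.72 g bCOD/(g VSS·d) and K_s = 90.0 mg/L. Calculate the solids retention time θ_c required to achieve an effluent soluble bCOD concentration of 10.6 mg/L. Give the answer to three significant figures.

θ_c ≈ 11.0 d

At the target effluent, Y k S/(K_s+S) = 0.364×3.72×10.6/100.6 = 0.1427 d⁻¹.
θ_c = 1/(μ − k_d) = 1/(0.1427 − 0.0517) = 1/0.09098 = 10.99 d.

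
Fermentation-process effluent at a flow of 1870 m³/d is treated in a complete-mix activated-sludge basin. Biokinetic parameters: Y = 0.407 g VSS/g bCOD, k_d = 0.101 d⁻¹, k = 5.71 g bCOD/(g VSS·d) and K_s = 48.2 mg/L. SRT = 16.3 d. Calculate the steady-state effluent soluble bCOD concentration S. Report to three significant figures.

S ≈ 3.62 mg/L

For a completely mixed reactor with recycle the Lawrence–McCarty relation gives S = K_s·(1 + k_d·θ_c) / [θ_c·(Y·k − k_d) − 1] = 48.2 × (1 + 0.101 × 16.3) / [16.3 × (0.407 × 5.71 − 0.101) − 1] = 127.6 / 35.23 = 3.620 mg/L.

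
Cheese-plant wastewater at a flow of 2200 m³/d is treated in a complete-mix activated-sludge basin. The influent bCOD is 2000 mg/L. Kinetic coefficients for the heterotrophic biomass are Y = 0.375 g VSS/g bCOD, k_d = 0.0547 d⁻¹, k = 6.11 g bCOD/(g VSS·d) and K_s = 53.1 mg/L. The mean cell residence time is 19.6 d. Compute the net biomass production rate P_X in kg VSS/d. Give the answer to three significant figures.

P_X ≈ 795 kg VSS/d

From the Monod/SRT balance for a CMAS, S = K_s·(1+k_d θ_c)/[θ_c·(Y k − k_d) − 1] = 53.1 × (1 + 0.0547 × 19.6) / [19.6 × (0.375 × 6.11 − 0.0547) − 1] = 110.0 / 42.84 = 2.569 mg/L.
Observed yield with endogenous decay: Y_obs = Y / (1 + k_d·θ_c) = 0.375 / (1 + 0.0547 × 19.6) = 0.375 / 2.072 = 0.1810 g VSS/g bCOD.
Substrate removed = Q·(S₀ − S) = 2200 m³/d × (2000 − 2.57) g/m³ = 4.39×10^6 g/d = 4394 kg/d.
Net biomass production P_X = Y_obs × Q·(S₀ − S) = 0.1810 × 4394 = 795.3 kg VSS/d.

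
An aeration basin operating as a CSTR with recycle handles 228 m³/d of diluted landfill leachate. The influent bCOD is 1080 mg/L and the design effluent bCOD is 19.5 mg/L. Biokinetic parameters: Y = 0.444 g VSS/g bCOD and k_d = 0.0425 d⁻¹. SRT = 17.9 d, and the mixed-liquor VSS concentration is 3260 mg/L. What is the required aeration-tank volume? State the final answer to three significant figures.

Rearranging the biomass balance for a CMAS with decay, V = Y·Q·ΔS·θ_c / [X·(1+k_d θ_c)] = 0.444 × 228 × (1080 − 19.5) × 17.9 / [3260 × (1 + 0.0425 × 17.9)] = 1.92×10^6 / 5740 = 334.8 m³.

V ≈ 335 m³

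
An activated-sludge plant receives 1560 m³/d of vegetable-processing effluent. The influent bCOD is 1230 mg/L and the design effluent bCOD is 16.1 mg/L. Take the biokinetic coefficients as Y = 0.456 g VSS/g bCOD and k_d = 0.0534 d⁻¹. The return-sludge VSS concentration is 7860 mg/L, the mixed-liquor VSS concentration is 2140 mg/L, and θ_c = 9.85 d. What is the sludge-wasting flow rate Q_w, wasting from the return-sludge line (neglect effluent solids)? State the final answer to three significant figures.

Q_w ≈ 72.0 m³/d

Steady-state biomass mass balance: V·X·(1 + k_d·θ_c) = Y·Q·(S₀ − S)·θ_c, so V = 0.456 × 1560 × (1230 − 16.1) × 9.85 / [2140 × (1 + 0.0534 × 9.85)] = 8.51×10^6 / 3266 = 2605 m³.
Wasting from the return line (neglecting effluent solids): Q_w = V·X / (θ_c·X_r) = 2605 × 2140 / (9.85 × 7860) = 71.99 m³/d.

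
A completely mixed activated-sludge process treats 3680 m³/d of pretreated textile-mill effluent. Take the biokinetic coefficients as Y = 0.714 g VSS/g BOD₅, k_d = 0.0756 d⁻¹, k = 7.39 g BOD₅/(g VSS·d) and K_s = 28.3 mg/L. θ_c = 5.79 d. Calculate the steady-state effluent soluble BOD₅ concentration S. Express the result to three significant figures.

From the Monod/SRT balance for a CMAS, S = K_s·(1+k_d θ_c)/[θ_c·(Y k − k_d) − 1] = 28.3 × (1 + 0.0756 × 5.79) / [5.79 × (0.714 × 7.39 − 0.0756) − 1] = 40.69 / 29.11 = 1.398 mg/L.

S ≈ 1.40 mg/L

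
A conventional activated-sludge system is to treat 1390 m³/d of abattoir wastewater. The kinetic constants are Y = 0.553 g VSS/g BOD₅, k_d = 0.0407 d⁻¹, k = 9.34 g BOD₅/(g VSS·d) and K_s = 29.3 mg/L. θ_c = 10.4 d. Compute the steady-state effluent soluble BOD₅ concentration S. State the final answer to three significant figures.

S ≈ 0.797 mg/L

Effluent substrate depends only on kinetics and SRT: S = K_s(1 + k_d θ_c) / [θ_c(Yk − k_d) − 1] = 29.3 × (1 + 0.0407 × 10.4) / [10.4 × (0.553 × 9.34 − 0.0407) − 1] = 41.70 / 52.29 = 0.7975 mg/L.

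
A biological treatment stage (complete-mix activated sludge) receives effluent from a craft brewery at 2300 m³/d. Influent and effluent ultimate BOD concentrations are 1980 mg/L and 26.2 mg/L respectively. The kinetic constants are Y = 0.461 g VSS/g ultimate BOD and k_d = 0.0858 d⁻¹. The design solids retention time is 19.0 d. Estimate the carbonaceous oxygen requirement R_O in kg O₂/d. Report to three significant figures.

The observed yield is Y_obs = Y/(1 + k_d·θ_c) = 0.461 / (1 + 0.0858 × 19.0) = 0.461 / 2.630 = 0.1753 g VSS per g ultimate BOD removed.
Q·(S₀ − S) = 2300 × (1980 − 26.2) × 10⁻³ = 4494 kg/d removed.
Biomass synthesised: P_X = Y_obs × 4494 = 787.6 kg VSS/d.
R_O = Q·ΔS − 1.42 P_X = 4494 − 1118 = 3375 kg O₂/d.

R_O ≈ 3380 kg O₂/d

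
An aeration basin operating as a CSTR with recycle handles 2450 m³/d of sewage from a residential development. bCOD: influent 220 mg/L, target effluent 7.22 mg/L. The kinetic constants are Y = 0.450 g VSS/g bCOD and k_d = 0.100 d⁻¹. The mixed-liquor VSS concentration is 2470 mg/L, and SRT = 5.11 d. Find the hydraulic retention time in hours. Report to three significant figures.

τ ≈ 3.15 h

Rearranging the biomass balance for a CMAS with decay, V = Y·Q·ΔS·θ_c / [X·(1+k_d θ_c)] = 0.450 × 2450 × (220 − 7.22) × 5.11 / [2470 × (1 + 0.100 × 5.11)] = 1.2×10^6 / 3732 = 321.2 m³.
Hydraulic retention time τ = V/Q = 321.2 / 2450 = 0.1311 d = 3.146 h.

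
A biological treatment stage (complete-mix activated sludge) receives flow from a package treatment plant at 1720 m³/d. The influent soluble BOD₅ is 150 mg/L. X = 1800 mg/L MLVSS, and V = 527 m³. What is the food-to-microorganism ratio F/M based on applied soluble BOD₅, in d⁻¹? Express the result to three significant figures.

F/M = applied load / biomass = Q·S₀/(V·X) = 1720 × 150 / (527.0 × 1800) = 0.2720 d⁻¹.

F/M ≈ 0.272 d⁻¹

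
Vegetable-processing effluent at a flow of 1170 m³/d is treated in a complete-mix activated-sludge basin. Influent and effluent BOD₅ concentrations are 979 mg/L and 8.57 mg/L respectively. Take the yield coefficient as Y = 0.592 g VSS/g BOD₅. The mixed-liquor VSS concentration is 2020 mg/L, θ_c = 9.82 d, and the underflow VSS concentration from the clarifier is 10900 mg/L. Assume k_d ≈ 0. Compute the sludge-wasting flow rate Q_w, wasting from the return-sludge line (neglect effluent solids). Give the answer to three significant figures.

Biomass mass balance (decay neglected): V·X = Y·Q·(S₀ − S)·θ_c, so V = 0.592 × 1170 × (979 − 8.57) × 9.82 / 2020 = 3268 m³.
θ_c = V·X/(Q_w·X_r) when wasting from the recycle, so Q_w = V·X/(θ_c·X_r) = 3268 × 2020 / (9.82 × 10900) = 61.67 m³/d.

Q_w ≈ 61.7 m³/d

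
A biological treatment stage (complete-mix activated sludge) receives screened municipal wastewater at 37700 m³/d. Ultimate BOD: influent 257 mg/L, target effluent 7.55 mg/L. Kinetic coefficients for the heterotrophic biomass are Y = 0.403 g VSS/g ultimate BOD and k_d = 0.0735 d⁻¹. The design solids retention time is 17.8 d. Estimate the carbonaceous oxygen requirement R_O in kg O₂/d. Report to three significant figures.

R_O ≈ 7070 kg O₂/d

Correct the yield for decay: Y_obs = Y/(1 + k_d θ_c) = 0.403 / (1 + 0.0735 × 17.8) = 0.403 / 2.308 = 0.1746.
ΔS = 257 − 7.55 = 249.4 mg/L, so the substrate removal rate is 37700 × 249.4/1000 = 9404 kg ultimate BOD/d.
Biomass synthesised: P_X = Y_obs × 9404 = 1642 kg VSS/d.
Carbonaceous O₂ demand = substrate oxidised − cell-mass equivalent = 9404 − 1.42 × 1642 = 7073 kg O₂/d.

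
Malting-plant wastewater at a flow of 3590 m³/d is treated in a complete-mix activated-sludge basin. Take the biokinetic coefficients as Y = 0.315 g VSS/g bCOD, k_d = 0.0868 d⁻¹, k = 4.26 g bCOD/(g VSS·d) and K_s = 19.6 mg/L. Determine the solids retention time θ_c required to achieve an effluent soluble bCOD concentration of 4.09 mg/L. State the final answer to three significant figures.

θ_c ≈ 6.90 d

From 1/θ_c = Y·k·S/(K_s + S) − k_d: Y·k·S/(K_s+S) = 0.315 × 4.26 × 4.09 / (19.6 + 4.09) = 0.2317 d⁻¹.
θ_c = 1/(μ − k_d) = 1/(0.2317 − 0.0868) = 1/0.1449 = 6.903 d.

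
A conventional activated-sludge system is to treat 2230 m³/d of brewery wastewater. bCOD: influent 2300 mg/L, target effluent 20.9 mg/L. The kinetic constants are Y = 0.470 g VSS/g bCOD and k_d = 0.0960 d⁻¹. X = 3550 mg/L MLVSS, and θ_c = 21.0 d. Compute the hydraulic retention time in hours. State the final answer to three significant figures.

Steady-state biomass mass balance: V·X·(1 + k_d·θ_c) = Y·Q·(S₀ − S)·θ_c, so V = 0.470 × 2230 × (2300 − 20.9) × 21.0 / [3550 × (1 + 0.0960 × 21.0)] = 5.02×10^7 / 10707 = 4685 m³.
Hydraulic retention time τ = V/Q = 4685 / 2230 = 2.101 d = 50.42 h.

τ ≈ 50.4 h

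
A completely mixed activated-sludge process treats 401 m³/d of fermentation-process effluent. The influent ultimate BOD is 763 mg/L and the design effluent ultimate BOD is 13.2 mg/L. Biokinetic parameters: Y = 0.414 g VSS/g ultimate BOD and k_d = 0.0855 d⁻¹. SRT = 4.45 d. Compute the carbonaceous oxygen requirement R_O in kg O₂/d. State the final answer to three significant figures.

The observed yield is Y_obs = Y/(1 + k_d·θ_c) = 0.414 / (1 + 0.0855 × 4.45) = 0.414 / 1.380 = 0.2999 g VSS per g ultimate BOD removed.
Q·(S₀ − S) = 401 × (763 − 13.2) × 10⁻³ = 300.7 kg/d removed.
P_X = Y_obs·Q·(S₀ − S) = 0.2999 × 300.7 = 90.17 kg VSS/d.
R_O = Q·(S₀ − S) − 1.42·P_X = 300.7 − 1.42 × 90.17 = 172.6 kg O₂/d.

R_O ≈ 173 kg O₂/d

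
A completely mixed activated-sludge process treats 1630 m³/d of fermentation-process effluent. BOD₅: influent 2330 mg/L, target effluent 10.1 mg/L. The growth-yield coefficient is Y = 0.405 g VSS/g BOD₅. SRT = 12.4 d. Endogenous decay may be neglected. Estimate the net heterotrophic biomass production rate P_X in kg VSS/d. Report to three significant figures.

With endogenous decay neglected, the observed yield equals the true yield: Y_obs = Y = 0.405 g VSS/g BOD₅.
Q·(S₀ − S) = 1630 × (2330 − 10.1) × 10⁻³ = 3781 kg/d removed.
So the net sludge growth is P_X = 0.4050 × 3781 = 1531 kg VSS/d.

P_X ≈ 1530 kg VSS/d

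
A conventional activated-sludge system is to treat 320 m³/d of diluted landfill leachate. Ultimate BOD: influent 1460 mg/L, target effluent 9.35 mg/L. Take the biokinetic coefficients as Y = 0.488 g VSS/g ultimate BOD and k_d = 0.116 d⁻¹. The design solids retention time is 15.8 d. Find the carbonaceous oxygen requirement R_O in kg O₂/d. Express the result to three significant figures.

Correct the yield for decay: Y_obs = Y/(1 + k_d θ_c) = 0.488 / (1 + 0.116 × 15.8) = 0.488 / 2.833 = 0.1723.
Substrate removed = Q·(S₀ − S) = 320 m³/d × (1460 − 9.35) g/m³ = 4.64×10^5 g/d = 464.2 kg/d.
Biomass synthesised: P_X = Y_obs × 464.2 = 79.97 kg VSS/d.
Carbonaceous O₂ demand = substrate oxidised − cell-mass equivalent = 464.2 − 1.42 × 79.97 = 350.7 kg O₂/d.

R_O ≈ 351 kg O₂/d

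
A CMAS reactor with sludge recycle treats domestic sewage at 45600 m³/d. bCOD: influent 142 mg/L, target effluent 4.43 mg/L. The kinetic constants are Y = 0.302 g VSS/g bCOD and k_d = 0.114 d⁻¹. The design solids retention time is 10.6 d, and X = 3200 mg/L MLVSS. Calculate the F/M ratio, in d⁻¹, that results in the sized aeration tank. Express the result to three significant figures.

F/M ≈ 0.712 d⁻¹

Rearranging the biomass balance for a CMAS with decay, V = Y·Q·ΔS·θ_c / [X·(1+k_d θ_c)] = 0.302 × 45600 × (142 − 4.43) × 10.6 / [3200 × (1 + 0.114 × 10.6)] = 2.01×10^7 / 7067 = 2842 m³.
F/M = Q·S₀ / (V·X) = 45600 × 142 / (2842 × 3200) = 0.7121 g bCOD·(g VSS·d)⁻¹.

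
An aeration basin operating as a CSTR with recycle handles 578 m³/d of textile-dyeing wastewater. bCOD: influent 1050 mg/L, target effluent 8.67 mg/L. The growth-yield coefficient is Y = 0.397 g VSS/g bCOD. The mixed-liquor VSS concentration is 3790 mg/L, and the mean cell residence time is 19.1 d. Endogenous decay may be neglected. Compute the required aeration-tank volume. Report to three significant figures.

V·X = Y·Q·ΔS·θ_c gives V = 0.397 × 578 × (1050 − 8.67) × 19.1 / 3790 = 1204 m³.

V ≈ 1200 m³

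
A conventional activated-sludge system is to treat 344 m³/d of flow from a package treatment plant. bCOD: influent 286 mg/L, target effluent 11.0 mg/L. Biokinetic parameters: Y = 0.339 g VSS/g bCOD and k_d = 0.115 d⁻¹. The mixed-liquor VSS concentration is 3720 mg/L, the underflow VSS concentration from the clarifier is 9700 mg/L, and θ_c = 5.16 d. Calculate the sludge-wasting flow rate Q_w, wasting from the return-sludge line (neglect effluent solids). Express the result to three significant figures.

From the SRT design equation V = Y Q (S₀−S) θ_c / [X (1 + k_d θ_c)] = 0.339 × 344 × (286 − 11.0) × 5.16 / [3720 × (1 + 0.115 × 5.16)] = 1.65×10^5 / 5927 = 27.92 m³.
Wasting from the return line (neglecting effluent solids): Q_w = V·X / (θ_c·X_r) = 27.92 × 3720 / (5.16 × 9700) = 2.075 m³/d.

Q_w ≈ 2.07 m³/d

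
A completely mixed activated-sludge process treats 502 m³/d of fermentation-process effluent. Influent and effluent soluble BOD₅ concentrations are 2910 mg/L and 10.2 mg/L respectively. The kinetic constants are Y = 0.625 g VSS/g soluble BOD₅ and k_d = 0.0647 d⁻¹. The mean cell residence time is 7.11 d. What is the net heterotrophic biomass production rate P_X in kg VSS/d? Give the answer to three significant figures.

Observed yield with endogenous decay: Y_obs = Y / (1 + k_d·θ_c) = 0.625 / (1 + 0.0647 × 7.11) = 0.625 / 1.460 = 0.4281 g VSS/g soluble BOD₅.
Substrate removed = Q·(S₀ − S) = 502 m³/d × (2910 − 10.2) g/m³ = 1.46×10^6 g/d = 1456 kg/d.
So the net sludge growth is P_X = 0.4281 × 1456 = 623.2 kg VSS/d.

P_X ≈ 623 kg VSS/d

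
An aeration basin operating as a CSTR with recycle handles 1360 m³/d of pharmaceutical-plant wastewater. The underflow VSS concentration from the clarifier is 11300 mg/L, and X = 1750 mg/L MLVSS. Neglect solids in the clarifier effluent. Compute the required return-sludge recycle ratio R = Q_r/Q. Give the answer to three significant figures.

R ≈ 0.183

R = Q_r/Q = X/(X_r − X) = 1750 / (11300 − 1750) = 0.1832.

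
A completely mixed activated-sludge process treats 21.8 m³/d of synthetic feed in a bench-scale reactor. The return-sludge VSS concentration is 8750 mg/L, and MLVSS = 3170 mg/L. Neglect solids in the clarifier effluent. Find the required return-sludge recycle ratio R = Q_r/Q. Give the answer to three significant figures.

Mass balance around the secondary clarifier (neglecting effluent solids): R = X / (X_r − X) = 3170 / (8750 − 3170) = 0.5681.

R ≈ 0.568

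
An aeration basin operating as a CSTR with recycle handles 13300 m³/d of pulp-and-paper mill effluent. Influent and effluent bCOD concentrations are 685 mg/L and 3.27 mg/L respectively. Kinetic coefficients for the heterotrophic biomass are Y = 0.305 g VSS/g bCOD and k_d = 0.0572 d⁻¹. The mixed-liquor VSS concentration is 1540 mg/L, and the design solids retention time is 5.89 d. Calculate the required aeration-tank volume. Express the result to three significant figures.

V ≈ 7910 m³

Steady-state biomass mass balance: V·X·(1 + k_d·θ_c) = Y·Q·(S₀ − S)·θ_c, so V = 0.305 × 13300 × (685 − 3.27) × 5.89 / [1540 × (1 + 0.0572 × 5.89)] = 1.63×10^7 / 2059 = 7911 m³.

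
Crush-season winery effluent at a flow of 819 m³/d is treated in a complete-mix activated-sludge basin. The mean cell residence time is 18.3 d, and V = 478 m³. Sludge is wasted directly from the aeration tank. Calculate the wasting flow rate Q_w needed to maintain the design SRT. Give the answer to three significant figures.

Q_w ≈ 26.1 m³/d

With mixed-liquor wasting, θ_c = V/Q_w, so Q_w = V/θ_c = 478.0/18.3 = 26.12 m³/d.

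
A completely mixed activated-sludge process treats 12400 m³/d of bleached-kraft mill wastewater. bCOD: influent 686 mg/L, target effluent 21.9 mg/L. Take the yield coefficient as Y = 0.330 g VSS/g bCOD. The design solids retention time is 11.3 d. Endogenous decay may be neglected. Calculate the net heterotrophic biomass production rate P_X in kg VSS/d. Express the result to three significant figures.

With endogenous decay neglected, the observed yield equals the true yield: Y_obs = Y = 0.330 g VSS/g bCOD.
ΔS = 686 − 21.9 = 664.1 mg/L, so the substrate removal rate is 12400 × 664.1/1000 = 8235 kg bCOD/d.
So the net sludge growth is P_X = 0.3300 × 8235 = 2717 kg VSS/d.

P_X ≈ 2720 kg VSS/d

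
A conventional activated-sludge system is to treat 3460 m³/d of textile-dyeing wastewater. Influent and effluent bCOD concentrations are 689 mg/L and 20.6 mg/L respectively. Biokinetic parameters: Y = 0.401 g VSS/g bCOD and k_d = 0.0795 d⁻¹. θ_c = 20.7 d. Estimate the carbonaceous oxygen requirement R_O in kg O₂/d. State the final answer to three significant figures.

The observed yield is Y_obs = Y/(1 + k_d·θ_c) = 0.401 / (1 + 0.0795 × 20.7) = 0.401 / 2.646 = 0.1516 g VSS per g bCOD removed.
ΔS = 689 − 20.6 = 668.4 mg/L, so the substrate removal rate is 3460 × 668.4/1000 = 2313 kg bCOD/d.
P_X = Y_obs·Q·(S₀ − S) = 0.1516 × 2313 = 350.5 kg VSS/d.
R_O = Q·ΔS − 1.42 P_X = 2313 − 497.8 = 1815 kg O₂/d.

R_O ≈ 1810 kg O₂/d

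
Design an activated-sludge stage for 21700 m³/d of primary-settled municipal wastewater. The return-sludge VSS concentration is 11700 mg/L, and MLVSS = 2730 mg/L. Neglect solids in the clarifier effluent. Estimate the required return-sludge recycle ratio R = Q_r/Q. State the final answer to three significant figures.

R ≈ 0.304

Solids balance on the clarifier gives (1+R)X = R·X_r, so R = X/(X_r − X) = 2730 / (11700 − 2730) = 0.3043.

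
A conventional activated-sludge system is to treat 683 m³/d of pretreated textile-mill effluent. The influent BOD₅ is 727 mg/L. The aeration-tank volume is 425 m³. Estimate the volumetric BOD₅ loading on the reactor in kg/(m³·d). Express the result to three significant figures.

L_v = Q S₀ / V = 683 × 727 × 10⁻³ / 425.0 = 1.168 kg/(m³·d).

L_v ≈ 1.17 kg BOD₅/(m³·d)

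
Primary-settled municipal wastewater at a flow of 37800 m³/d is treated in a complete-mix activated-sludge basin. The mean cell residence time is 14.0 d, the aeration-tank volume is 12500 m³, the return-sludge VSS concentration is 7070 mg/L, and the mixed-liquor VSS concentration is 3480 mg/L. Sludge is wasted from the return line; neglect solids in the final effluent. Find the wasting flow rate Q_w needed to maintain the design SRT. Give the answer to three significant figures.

Q_w = (V·X)/(θ_c X_r) = 12500 × 3480 / (14.0 × 7070) = 439.5 m³/d.

Q_w ≈ 439 m³/d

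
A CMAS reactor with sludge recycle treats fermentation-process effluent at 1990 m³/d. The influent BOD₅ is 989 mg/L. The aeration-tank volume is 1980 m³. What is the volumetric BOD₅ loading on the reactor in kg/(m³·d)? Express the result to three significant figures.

Applied BOD₅ load per unit volume = Q·S₀/V = (1990 × 989/1000)/1980 = 0.9940 kg BOD₅·m⁻³·d⁻¹.

L_v ≈ 0.994 kg BOD₅/(m³·d)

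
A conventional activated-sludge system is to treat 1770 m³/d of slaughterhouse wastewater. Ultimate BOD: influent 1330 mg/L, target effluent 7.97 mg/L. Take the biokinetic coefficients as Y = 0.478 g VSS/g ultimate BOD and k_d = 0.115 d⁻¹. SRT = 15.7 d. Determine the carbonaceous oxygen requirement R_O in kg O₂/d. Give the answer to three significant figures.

Correct the yield for decay: Y_obs = Y/(1 + k_d θ_c) = 0.478 / (1 + 0.115 × 15.7) = 0.478 / 2.806 = 0.1704.
Q·(S₀ − S) = 1770 × (1330 − 7.97) × 10⁻³ = 2340 kg/d removed.
P_X = Y_obs·Q·(S₀ − S) = 0.1704 × 2340 = 398.7 kg VSS/d.
Carbonaceous O₂ demand = substrate oxidised − cell-mass equivalent = 2340 − 1.42 × 398.7 = 1774 kg O₂/d.

R_O ≈ 1770 kg O₂/d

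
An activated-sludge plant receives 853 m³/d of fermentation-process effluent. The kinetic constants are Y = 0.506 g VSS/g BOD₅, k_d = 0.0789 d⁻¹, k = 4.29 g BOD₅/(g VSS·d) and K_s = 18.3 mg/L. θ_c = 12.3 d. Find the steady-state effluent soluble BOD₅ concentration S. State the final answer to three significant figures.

S ≈ 1.46 mg/L

Effluent substrate depends only on kinetics and SRT: S = K_s(1 + k_d θ_c) / [θ_c(Yk − k_d) − 1] = 18.3 × (1 + 0.0789 × 12.3) / [12.3 × (0.506 × 4.29 − 0.0789) − 1] = 36.06 / 24.73 = 1.458 mg/L.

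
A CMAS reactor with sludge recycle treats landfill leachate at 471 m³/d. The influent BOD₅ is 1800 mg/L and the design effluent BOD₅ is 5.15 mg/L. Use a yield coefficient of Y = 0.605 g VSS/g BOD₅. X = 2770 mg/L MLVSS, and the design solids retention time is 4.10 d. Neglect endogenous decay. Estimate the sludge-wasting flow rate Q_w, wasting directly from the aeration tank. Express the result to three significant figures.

Q_w ≈ 185 m³/d

V·X = Y·Q·ΔS·θ_c gives V = 0.605 × 471 × (1800 − 5.15) × 4.10 / 2770 = 757.0 m³.
Wasting from the aeration tank: Q_w = V / θ_c = 757.0 / 4.10 = 184.6 m³/d.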